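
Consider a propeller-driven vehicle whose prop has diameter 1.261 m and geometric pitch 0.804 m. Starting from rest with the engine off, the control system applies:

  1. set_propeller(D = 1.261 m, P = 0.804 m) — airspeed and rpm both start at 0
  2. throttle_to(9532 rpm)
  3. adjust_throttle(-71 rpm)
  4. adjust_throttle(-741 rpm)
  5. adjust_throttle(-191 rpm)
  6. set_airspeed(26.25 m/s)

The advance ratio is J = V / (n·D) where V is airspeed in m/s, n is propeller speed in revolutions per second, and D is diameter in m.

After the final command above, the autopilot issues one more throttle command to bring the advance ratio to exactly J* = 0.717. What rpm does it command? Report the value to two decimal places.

rpm = 1741.99

set_propeller: D = 1.261 m, P = 0.804 m (p = P/D = 0.637589); state ← (V=0, rpm=0)
throttle_to(9532): rpm ← 9532
adjust_throttle(-71): rpm ← 9532 -71 = 9461
adjust_throttle(-741): rpm ← 9461 -741 = 8720
adjust_throttle(-191): rpm ← 8720 -191 = 8529
set_airspeed(26.25): V ← 26.25 m/s
final state: V = 26.25 m/s, rpm = 8529 → n = rpm/60 = 142.150000 rev/s
target J* = 0.717; solve J* = V/(n·D) for n: n = V/(J*·D) = 26.25/(0.717 × 1.261) = 29.033211 rev/s
rpm = 60·n = 1741.992640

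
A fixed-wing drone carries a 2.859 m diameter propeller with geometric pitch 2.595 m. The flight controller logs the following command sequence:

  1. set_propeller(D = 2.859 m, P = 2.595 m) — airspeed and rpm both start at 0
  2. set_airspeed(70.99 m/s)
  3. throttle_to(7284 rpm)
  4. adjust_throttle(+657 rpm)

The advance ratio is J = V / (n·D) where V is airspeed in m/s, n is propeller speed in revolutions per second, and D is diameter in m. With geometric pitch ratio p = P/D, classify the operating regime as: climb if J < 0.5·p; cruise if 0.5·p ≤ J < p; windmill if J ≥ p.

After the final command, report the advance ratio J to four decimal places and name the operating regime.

J = 0.1876, regime = climb

set_propeller: D = 2.859 m, P = 2.595 m (p = P/D = 0.907660); state ← (V=0, rpm=0)
set_airspeed(70.99): V ← 70.99 m/s
throttle_to(7284): rpm ← 7284
adjust_throttle(+657): rpm ← 7284 +657 = 7941
final state: V = 70.99 m/s, rpm = 7941 → n = rpm/60 = 132.350000 rev/s
J = V / (n·D) = 70.99 / (132.350000 × 2.859) = 0.187611
regime bands: climb J<0.4538 | cruise [0.4538, 0.9077) | windmill J≥0.9077
J = 0.1876 → climb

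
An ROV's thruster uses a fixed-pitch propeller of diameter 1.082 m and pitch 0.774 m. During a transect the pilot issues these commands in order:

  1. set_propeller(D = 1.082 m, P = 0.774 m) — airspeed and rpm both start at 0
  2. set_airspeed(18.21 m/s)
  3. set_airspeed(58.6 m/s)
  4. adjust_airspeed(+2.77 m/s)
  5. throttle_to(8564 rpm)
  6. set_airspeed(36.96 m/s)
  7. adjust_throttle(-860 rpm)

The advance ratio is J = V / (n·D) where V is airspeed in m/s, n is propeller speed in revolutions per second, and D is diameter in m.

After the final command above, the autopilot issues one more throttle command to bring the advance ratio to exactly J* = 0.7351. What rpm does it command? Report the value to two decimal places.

set_propeller: D = 1.082 m, P = 0.774 m (p = P/D = 0.715342); state ← (V=0, rpm=0)
set_airspeed(18.21): V ← 18.21 m/s
set_airspeed(58.6): V ← 58.6 m/s
adjust_airspeed(+2.77): V ← 58.6 +2.77 = 61.37 m/s
throttle_to(8564): rpm ← 8564
set_airspeed(36.96): V ← 36.96 m/s
adjust_throttle(-860): rpm ← 8564 -860 = 7704
final state: V = 36.96 m/s, rpm = 7704 → n = rpm/60 = 128.400000 rev/s
target J* = 0.7351; solve J* = V/(n·D) for n: n = V/(J*·D) = 36.96/(0.7351 × 1.082) = 46.468460 rev/s
rpm = 60·n = 2788.107595

rpm = 2788.11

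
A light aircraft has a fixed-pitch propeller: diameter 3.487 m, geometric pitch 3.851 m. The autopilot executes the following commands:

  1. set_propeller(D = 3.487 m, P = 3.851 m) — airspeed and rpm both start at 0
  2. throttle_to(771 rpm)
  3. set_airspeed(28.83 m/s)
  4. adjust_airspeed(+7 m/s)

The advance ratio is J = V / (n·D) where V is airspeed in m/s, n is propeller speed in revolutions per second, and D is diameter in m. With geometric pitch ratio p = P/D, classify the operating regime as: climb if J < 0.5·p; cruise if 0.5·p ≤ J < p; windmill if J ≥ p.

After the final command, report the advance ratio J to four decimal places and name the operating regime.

J = 0.7996, regime = cruise

set_propeller: D = 3.487 m, P = 3.851 m (p = P/D = 1.104388); state ← (V=0, rpm=0)
throttle_to(771): rpm ← 771
set_airspeed(28.83): V ← 28.83 m/s
adjust_airspeed(+7): V ← 28.83 +7 = 35.83 m/s
final state: V = 35.83 m/s, rpm = 771 → n = rpm/60 = 12.850000 rev/s
J = V / (n·D) = 35.83 / (12.850000 × 3.487) = 0.799635
regime bands: climb J<0.5522 | cruise [0.5522, 1.1044) | windmill J≥1.1044
J = 0.7996 → cruise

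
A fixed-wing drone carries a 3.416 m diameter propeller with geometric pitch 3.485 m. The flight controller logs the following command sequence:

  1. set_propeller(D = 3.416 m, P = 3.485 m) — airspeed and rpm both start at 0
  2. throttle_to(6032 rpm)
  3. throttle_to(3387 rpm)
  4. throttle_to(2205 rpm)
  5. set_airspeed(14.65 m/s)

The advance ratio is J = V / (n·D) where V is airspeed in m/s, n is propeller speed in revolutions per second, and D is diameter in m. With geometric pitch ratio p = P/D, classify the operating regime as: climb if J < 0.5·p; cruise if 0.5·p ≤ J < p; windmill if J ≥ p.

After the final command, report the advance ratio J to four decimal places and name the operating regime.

J = 0.1167, regime = climb

set_propeller: D = 3.416 m, P = 3.485 m (p = P/D = 1.020199); state ← (V=0, rpm=0)
throttle_to(6032): rpm ← 6032
throttle_to(3387): rpm ← 3387
throttle_to(2205): rpm ← 2205
set_airspeed(14.65): V ← 14.65 m/s
final state: V = 14.65 m/s, rpm = 2205 → n = rpm/60 = 36.750000 rev/s
J = V / (n·D) = 14.65 / (36.750000 × 3.416) = 0.116698
regime bands: climb J<0.5101 | cruise [0.5101, 1.0202) | windmill J≥1.0202
J = 0.1167 → climb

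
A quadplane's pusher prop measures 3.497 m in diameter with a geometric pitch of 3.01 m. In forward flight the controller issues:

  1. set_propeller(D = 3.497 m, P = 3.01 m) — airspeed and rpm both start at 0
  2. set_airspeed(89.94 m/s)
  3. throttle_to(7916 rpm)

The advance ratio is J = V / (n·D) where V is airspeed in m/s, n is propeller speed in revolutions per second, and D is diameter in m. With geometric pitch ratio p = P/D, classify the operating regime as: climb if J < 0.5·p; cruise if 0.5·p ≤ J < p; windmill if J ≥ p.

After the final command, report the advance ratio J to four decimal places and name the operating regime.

J = 0.1949, regime = climb

set_propeller: D = 3.497 m, P = 3.01 m (p = P/D = 0.860738); state ← (V=0, rpm=0)
set_airspeed(89.94): V ← 89.94 m/s
throttle_to(7916): rpm ← 7916
final state: V = 89.94 m/s, rpm = 7916 → n = rpm/60 = 131.933333 rev/s
J = V / (n·D) = 89.94 / (131.933333 × 3.497) = 0.194941
regime bands: climb J<0.4304 | cruise [0.4304, 0.8607) | windmill J≥0.8607
J = 0.1949 → climb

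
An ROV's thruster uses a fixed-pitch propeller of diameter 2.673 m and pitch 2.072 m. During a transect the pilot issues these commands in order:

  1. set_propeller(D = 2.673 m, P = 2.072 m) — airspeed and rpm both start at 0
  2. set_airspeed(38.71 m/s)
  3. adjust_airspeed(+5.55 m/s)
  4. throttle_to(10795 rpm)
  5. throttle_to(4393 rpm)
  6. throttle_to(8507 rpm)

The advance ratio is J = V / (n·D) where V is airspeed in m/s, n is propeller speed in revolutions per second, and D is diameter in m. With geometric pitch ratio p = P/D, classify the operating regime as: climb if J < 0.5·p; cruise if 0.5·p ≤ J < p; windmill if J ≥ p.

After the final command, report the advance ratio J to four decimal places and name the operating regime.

J = 0.1168, regime = climb

set_propeller: D = 2.673 m, P = 2.072 m (p = P/D = 0.775159); state ← (V=0, rpm=0)
set_airspeed(38.71): V ← 38.71 m/s
adjust_airspeed(+5.55): V ← 38.71 +5.55 = 44.26 m/s
throttle_to(10795): rpm ← 10795
throttle_to(4393): rpm ← 4393
throttle_to(8507): rpm ← 8507
final state: V = 44.26 m/s, rpm = 8507 → n = rpm/60 = 141.783333 rev/s
J = V / (n·D) = 44.26 / (141.783333 × 2.673) = 0.116785
regime bands: climb J<0.3876 | cruise [0.3876, 0.7752) | windmill J≥0.7752
J = 0.1168 → climb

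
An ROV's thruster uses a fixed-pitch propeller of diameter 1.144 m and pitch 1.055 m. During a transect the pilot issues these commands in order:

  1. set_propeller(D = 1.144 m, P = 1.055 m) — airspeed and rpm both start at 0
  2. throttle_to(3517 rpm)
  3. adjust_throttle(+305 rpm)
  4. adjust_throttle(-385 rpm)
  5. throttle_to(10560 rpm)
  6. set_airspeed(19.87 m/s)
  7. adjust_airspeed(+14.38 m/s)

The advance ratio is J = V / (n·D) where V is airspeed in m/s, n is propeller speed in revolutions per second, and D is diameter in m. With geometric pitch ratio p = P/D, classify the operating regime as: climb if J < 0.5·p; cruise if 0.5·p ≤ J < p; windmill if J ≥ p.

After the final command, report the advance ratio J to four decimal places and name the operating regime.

J = 0.1701, regime = climb

set_propeller: D = 1.144 m, P = 1.055 m (p = P/D = 0.922203); state ← (V=0, rpm=0)
throttle_to(3517): rpm ← 3517
adjust_throttle(+305): rpm ← 3517 +305 = 3822
adjust_throttle(-385): rpm ← 3822 -385 = 3437
throttle_to(10560): rpm ← 10560
set_airspeed(19.87): V ← 19.87 m/s
adjust_airspeed(+14.38): V ← 19.87 +14.38 = 34.25 m/s
final state: V = 34.25 m/s, rpm = 10560 → n = rpm/60 = 176.000000 rev/s
J = V / (n·D) = 34.25 / (176.000000 × 1.144) = 0.170107
regime bands: climb J<0.4611 | cruise [0.4611, 0.9222) | windmill J≥0.9222
J = 0.1701 → climb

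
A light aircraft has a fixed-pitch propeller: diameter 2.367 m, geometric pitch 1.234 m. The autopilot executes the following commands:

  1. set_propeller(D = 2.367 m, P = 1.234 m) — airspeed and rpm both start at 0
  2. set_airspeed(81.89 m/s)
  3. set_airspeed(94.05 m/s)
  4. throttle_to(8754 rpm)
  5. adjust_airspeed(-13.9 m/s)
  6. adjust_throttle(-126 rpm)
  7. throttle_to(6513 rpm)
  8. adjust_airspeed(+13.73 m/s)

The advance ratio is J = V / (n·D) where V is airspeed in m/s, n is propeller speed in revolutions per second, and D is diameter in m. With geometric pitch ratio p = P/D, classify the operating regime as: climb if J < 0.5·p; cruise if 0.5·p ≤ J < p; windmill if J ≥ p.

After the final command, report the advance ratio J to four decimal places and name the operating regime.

J = 0.3654, regime = cruise

set_propeller: D = 2.367 m, P = 1.234 m (p = P/D = 0.521335); state ← (V=0, rpm=0)
set_airspeed(81.89): V ← 81.89 m/s
set_airspeed(94.05): V ← 94.05 m/s
throttle_to(8754): rpm ← 8754
adjust_airspeed(-13.9): V ← 94.05 -13.9 = 80.15 m/s
adjust_throttle(-126): rpm ← 8754 -126 = 8628
throttle_to(6513): rpm ← 6513
adjust_airspeed(+13.73): V ← 80.15 +13.73 = 93.88 m/s
final state: V = 93.88 m/s, rpm = 6513 → n = rpm/60 = 108.550000 rev/s
J = V / (n·D) = 93.88 / (108.550000 × 2.367) = 0.365380
regime bands: climb J<0.2607 | cruise [0.2607, 0.5213) | windmill J≥0.5213
J = 0.3654 → cruise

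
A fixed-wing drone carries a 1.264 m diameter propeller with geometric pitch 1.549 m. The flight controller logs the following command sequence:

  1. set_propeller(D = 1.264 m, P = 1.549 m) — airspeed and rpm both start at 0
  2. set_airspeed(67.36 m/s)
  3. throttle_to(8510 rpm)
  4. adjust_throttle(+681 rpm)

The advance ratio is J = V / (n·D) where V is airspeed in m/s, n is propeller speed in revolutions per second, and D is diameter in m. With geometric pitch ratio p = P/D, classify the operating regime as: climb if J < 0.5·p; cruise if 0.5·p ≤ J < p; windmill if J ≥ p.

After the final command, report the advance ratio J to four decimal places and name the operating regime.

J = 0.3479, regime = climb

set_propeller: D = 1.264 m, P = 1.549 m (p = P/D = 1.225475); state ← (V=0, rpm=0)
set_airspeed(67.36): V ← 67.36 m/s
throttle_to(8510): rpm ← 8510
adjust_throttle(+681): rpm ← 8510 +681 = 9191
final state: V = 67.36 m/s, rpm = 9191 → n = rpm/60 = 153.183333 rev/s
J = V / (n·D) = 67.36 / (153.183333 × 1.264) = 0.347891
regime bands: climb J<0.6127 | cruise [0.6127, 1.2255) | windmill J≥1.2255
J = 0.3479 → climb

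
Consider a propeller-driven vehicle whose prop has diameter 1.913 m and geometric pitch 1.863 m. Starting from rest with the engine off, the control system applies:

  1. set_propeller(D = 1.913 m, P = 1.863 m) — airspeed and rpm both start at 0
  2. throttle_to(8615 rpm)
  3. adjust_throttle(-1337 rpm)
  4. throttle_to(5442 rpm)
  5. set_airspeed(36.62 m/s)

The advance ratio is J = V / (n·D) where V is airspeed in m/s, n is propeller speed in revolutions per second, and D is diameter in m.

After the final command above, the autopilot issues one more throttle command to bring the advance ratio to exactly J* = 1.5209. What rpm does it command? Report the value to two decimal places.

rpm = 755.19

set_propeller: D = 1.913 m, P = 1.863 m (p = P/D = 0.973863); state ← (V=0, rpm=0)
throttle_to(8615): rpm ← 8615
adjust_throttle(-1337): rpm ← 8615 -1337 = 7278
throttle_to(5442): rpm ← 5442
set_airspeed(36.62): V ← 36.62 m/s
final state: V = 36.62 m/s, rpm = 5442 → n = rpm/60 = 90.700000 rev/s
target J* = 1.5209; solve J* = V/(n·D) for n: n = V/(J*·D) = 36.62/(1.5209 × 1.913) = 12.586434 rev/s
rpm = 60·n = 755.186053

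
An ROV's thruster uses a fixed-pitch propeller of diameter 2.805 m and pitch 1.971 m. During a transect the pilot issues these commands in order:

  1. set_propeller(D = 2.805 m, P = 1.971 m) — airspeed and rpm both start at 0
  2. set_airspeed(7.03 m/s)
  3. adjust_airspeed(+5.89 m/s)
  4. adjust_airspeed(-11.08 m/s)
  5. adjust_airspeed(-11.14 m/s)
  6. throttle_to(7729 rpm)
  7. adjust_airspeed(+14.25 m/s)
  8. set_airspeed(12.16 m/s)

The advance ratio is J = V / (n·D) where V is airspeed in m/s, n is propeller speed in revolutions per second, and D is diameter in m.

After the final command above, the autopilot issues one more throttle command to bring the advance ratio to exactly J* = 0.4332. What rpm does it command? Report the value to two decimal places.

set_propeller: D = 2.805 m, P = 1.971 m (p = P/D = 0.702674); state ← (V=0, rpm=0)
set_airspeed(7.03): V ← 7.03 m/s
adjust_airspeed(+5.89): V ← 7.03 +5.89 = 12.92 m/s
adjust_airspeed(-11.08): V ← 12.92 -11.08 = 1.84 m/s
adjust_airspeed(-11.14): V ← 1.84 -11.14 = -9.3 m/s
throttle_to(7729): rpm ← 7729
adjust_airspeed(+14.25): V ← -9.3 +14.25 = 4.95 m/s
set_airspeed(12.16): V ← 12.16 m/s
final state: V = 12.16 m/s, rpm = 7729 → n = rpm/60 = 128.816667 rev/s
target J* = 0.4332; solve J* = V/(n·D) for n: n = V/(J*·D) = 12.16/(0.4332 × 2.805) = 10.007193 rev/s
rpm = 60·n = 600.431560

rpm = 600.43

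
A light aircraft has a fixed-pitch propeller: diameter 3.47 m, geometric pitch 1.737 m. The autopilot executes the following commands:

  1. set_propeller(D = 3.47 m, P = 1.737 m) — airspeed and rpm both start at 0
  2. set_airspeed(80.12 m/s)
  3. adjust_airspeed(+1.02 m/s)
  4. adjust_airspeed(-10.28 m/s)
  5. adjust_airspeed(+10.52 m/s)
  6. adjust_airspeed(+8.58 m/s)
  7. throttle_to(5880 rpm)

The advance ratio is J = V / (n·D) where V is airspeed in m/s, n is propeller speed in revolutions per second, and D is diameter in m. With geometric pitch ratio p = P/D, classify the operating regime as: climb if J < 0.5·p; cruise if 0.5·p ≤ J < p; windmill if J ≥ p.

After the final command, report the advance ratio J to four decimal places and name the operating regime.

J = 0.2645, regime = cruise

set_propeller: D = 3.47 m, P = 1.737 m (p = P/D = 0.500576); state ← (V=0, rpm=0)
set_airspeed(80.12): V ← 80.12 m/s
adjust_airspeed(+1.02): V ← 80.12 +1.02 = 81.14 m/s
adjust_airspeed(-10.28): V ← 81.14 -10.28 = 70.86 m/s
adjust_airspeed(+10.52): V ← 70.86 +10.52 = 81.38 m/s
adjust_airspeed(+8.58): V ← 81.38 +8.58 = 89.96 m/s
throttle_to(5880): rpm ← 5880
final state: V = 89.96 m/s, rpm = 5880 → n = rpm/60 = 98.000000 rev/s
J = V / (n·D) = 89.96 / (98.000000 × 3.47) = 0.264542
regime bands: climb J<0.2503 | cruise [0.2503, 0.5006) | windmill J≥0.5006
J = 0.2645 → cruise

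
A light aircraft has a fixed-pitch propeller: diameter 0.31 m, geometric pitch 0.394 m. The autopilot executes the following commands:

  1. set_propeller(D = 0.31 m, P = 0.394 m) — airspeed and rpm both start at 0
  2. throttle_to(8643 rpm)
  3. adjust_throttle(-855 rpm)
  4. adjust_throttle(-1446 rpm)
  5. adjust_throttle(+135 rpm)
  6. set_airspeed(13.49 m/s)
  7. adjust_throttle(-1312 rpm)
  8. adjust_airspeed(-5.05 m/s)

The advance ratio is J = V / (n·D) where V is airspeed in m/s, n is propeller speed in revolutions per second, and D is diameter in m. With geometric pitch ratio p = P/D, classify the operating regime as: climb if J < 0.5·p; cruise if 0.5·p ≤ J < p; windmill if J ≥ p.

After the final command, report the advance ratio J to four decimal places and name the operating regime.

set_propeller: D = 0.31 m, P = 0.394 m (p = P/D = 1.270968); state ← (V=0, rpm=0)
throttle_to(8643): rpm ← 8643
adjust_throttle(-855): rpm ← 8643 -855 = 7788
adjust_throttle(-1446): rpm ← 7788 -1446 = 6342
adjust_throttle(+135): rpm ← 6342 +135 = 6477
set_airspeed(13.49): V ← 13.49 m/s
adjust_throttle(-1312): rpm ← 6477 -1312 = 5165
adjust_airspeed(-5.05): V ← 13.49 -5.05 = 8.44 m/s
final state: V = 8.44 m/s, rpm = 5165 → n = rpm/60 = 86.083333 rev/s
J = V / (n·D) = 8.44 / (86.083333 × 0.31) = 0.316273
regime bands: climb J<0.6355 | cruise [0.6355, 1.2710) | windmill J≥1.2710
J = 0.3163 → climb

J = 0.3163, regime = climb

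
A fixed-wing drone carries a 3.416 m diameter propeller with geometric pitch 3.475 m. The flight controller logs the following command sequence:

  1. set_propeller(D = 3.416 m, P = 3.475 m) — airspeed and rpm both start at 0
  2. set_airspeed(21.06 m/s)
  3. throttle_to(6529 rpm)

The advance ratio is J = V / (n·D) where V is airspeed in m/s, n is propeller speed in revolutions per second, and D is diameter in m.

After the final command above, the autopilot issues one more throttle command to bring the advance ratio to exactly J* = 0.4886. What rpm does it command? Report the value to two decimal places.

set_propeller: D = 3.416 m, P = 3.475 m (p = P/D = 1.017272); state ← (V=0, rpm=0)
set_airspeed(21.06): V ← 21.06 m/s
throttle_to(6529): rpm ← 6529
final state: V = 21.06 m/s, rpm = 6529 → n = rpm/60 = 108.816667 rev/s
target J* = 0.4886; solve J* = V/(n·D) for n: n = V/(J*·D) = 21.06/(0.4886 × 3.416) = 12.617899 rev/s
rpm = 60·n = 757.073932

rpm = 757.07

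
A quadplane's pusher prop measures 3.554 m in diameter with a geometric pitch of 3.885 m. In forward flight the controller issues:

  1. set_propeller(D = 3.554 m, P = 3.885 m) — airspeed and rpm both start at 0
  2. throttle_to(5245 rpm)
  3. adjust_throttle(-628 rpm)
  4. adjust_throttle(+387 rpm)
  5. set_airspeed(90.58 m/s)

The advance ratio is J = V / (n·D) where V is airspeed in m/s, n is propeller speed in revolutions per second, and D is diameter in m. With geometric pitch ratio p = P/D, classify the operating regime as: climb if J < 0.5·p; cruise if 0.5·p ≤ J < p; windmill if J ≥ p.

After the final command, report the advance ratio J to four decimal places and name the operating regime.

set_propeller: D = 3.554 m, P = 3.885 m (p = P/D = 1.093134); state ← (V=0, rpm=0)
throttle_to(5245): rpm ← 5245
adjust_throttle(-628): rpm ← 5245 -628 = 4617
adjust_throttle(+387): rpm ← 4617 +387 = 5004
set_airspeed(90.58): V ← 90.58 m/s
final state: V = 90.58 m/s, rpm = 5004 → n = rpm/60 = 83.400000 rev/s
J = V / (n·D) = 90.58 / (83.400000 × 3.554) = 0.305597
regime bands: climb J<0.5466 | cruise [0.5466, 1.0931) | windmill J≥1.0931
J = 0.3056 → climb

J = 0.3056, regime = climb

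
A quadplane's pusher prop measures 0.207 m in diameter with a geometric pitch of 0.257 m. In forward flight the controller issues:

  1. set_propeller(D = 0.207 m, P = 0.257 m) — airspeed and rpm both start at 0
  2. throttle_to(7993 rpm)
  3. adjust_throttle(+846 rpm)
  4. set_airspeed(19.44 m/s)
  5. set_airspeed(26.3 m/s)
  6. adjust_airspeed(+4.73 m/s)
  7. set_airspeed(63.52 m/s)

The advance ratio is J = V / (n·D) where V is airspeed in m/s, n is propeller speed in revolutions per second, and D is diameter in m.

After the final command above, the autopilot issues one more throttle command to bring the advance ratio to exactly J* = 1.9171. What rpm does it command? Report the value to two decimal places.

set_propeller: D = 0.207 m, P = 0.257 m (p = P/D = 1.241546); state ← (V=0, rpm=0)
throttle_to(7993): rpm ← 7993
adjust_throttle(+846): rpm ← 7993 +846 = 8839
set_airspeed(19.44): V ← 19.44 m/s
set_airspeed(26.3): V ← 26.3 m/s
adjust_airspeed(+4.73): V ← 26.3 +4.73 = 31.03 m/s
set_airspeed(63.52): V ← 63.52 m/s
final state: V = 63.52 m/s, rpm = 8839 → n = rpm/60 = 147.316667 rev/s
target J* = 1.9171; solve J* = V/(n·D) for n: n = V/(J*·D) = 63.52/(1.9171 × 0.207) = 160.064631 rev/s
rpm = 60·n = 9603.877838

rpm = 9603.88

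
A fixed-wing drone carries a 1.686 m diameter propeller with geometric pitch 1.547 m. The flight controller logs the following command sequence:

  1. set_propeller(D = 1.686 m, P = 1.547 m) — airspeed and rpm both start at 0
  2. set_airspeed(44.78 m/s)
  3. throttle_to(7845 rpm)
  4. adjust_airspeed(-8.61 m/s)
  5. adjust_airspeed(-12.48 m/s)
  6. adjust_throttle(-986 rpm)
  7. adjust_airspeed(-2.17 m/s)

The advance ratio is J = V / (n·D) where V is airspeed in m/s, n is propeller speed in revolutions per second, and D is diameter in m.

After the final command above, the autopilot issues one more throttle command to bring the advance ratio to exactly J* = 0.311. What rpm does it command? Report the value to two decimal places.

rpm = 2462.50

set_propeller: D = 1.686 m, P = 1.547 m (p = P/D = 0.917556); state ← (V=0, rpm=0)
set_airspeed(44.78): V ← 44.78 m/s
throttle_to(7845): rpm ← 7845
adjust_airspeed(-8.61): V ← 44.78 -8.61 = 36.17 m/s
adjust_airspeed(-12.48): V ← 36.17 -12.48 = 23.69 m/s
adjust_throttle(-986): rpm ← 7845 -986 = 6859
adjust_airspeed(-2.17): V ← 23.69 -2.17 = 21.52 m/s
final state: V = 21.52 m/s, rpm = 6859 → n = rpm/60 = 114.316667 rev/s
target J* = 0.311; solve J* = V/(n·D) for n: n = V/(J*·D) = 21.52/(0.311 × 1.686) = 41.041602 rev/s
rpm = 60·n = 2462.496138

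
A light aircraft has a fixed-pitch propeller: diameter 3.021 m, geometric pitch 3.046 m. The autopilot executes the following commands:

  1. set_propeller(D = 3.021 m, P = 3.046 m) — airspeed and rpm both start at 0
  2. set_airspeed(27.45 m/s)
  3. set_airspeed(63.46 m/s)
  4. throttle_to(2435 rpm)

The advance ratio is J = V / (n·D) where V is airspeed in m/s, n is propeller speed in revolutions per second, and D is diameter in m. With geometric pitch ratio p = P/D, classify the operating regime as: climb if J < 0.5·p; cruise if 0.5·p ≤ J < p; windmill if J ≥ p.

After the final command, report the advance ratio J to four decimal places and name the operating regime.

set_propeller: D = 3.021 m, P = 3.046 m (p = P/D = 1.008275); state ← (V=0, rpm=0)
set_airspeed(27.45): V ← 27.45 m/s
set_airspeed(63.46): V ← 63.46 m/s
throttle_to(2435): rpm ← 2435
final state: V = 63.46 m/s, rpm = 2435 → n = rpm/60 = 40.583333 rev/s
J = V / (n·D) = 63.46 / (40.583333 × 3.021) = 0.517609
regime bands: climb J<0.5041 | cruise [0.5041, 1.0083) | windmill J≥1.0083
J = 0.5176 → cruise

J = 0.5176, regime = cruise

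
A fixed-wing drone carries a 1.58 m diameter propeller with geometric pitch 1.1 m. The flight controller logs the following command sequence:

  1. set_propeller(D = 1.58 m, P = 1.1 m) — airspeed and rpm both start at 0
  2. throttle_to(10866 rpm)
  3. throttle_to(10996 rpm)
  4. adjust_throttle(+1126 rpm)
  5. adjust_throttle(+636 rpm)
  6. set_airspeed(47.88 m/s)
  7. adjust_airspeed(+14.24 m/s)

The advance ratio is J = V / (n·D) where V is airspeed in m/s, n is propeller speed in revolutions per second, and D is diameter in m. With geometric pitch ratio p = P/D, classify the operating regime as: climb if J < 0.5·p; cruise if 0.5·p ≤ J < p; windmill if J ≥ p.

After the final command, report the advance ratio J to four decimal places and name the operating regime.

J = 0.1849, regime = climb

set_propeller: D = 1.58 m, P = 1.1 m (p = P/D = 0.696203); state ← (V=0, rpm=0)
throttle_to(10866): rpm ← 10866
throttle_to(10996): rpm ← 10996
adjust_throttle(+1126): rpm ← 10996 +1126 = 12122
adjust_throttle(+636): rpm ← 12122 +636 = 12758
set_airspeed(47.88): V ← 47.88 m/s
adjust_airspeed(+14.24): V ← 47.88 +14.24 = 62.12 m/s
final state: V = 62.12 m/s, rpm = 12758 → n = rpm/60 = 212.633333 rev/s
J = V / (n·D) = 62.12 / (212.633333 × 1.58) = 0.184903
regime bands: climb J<0.3481 | cruise [0.3481, 0.6962) | windmill J≥0.6962
J = 0.1849 → climb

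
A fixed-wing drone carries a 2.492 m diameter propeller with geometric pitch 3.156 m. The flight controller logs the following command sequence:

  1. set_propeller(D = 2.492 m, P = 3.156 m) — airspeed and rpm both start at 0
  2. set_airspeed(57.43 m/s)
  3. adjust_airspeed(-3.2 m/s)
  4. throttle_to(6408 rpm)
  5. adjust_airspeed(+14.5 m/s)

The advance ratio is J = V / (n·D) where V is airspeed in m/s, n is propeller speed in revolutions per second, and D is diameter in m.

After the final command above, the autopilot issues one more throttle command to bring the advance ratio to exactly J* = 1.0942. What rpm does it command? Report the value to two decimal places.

set_propeller: D = 2.492 m, P = 3.156 m (p = P/D = 1.266453); state ← (V=0, rpm=0)
set_airspeed(57.43): V ← 57.43 m/s
adjust_airspeed(-3.2): V ← 57.43 -3.2 = 54.23 m/s
throttle_to(6408): rpm ← 6408
adjust_airspeed(+14.5): V ← 54.23 +14.5 = 68.73 m/s
final state: V = 68.73 m/s, rpm = 6408 → n = rpm/60 = 106.800000 rev/s
target J* = 1.0942; solve J* = V/(n·D) for n: n = V/(J*·D) = 68.73/(1.0942 × 2.492) = 25.205864 rev/s
rpm = 60·n = 1512.351864

rpm = 1512.35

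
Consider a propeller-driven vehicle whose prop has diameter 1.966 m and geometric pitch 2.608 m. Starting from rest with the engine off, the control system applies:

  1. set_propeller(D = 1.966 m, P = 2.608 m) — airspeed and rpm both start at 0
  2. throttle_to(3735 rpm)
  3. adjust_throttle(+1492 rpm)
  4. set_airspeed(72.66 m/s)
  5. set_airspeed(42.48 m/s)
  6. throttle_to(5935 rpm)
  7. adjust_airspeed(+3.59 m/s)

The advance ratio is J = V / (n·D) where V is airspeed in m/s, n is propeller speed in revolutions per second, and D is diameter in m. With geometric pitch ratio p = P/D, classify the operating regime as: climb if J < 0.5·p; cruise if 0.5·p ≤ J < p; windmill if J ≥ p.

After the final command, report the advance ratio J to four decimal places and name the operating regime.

J = 0.2369, regime = climb

set_propeller: D = 1.966 m, P = 2.608 m (p = P/D = 1.326551); state ← (V=0, rpm=0)
throttle_to(3735): rpm ← 3735
adjust_throttle(+1492): rpm ← 3735 +1492 = 5227
set_airspeed(72.66): V ← 72.66 m/s
set_airspeed(42.48): V ← 42.48 m/s
throttle_to(5935): rpm ← 5935
adjust_airspeed(+3.59): V ← 42.48 +3.59 = 46.07 m/s
final state: V = 46.07 m/s, rpm = 5935 → n = rpm/60 = 98.916667 rev/s
J = V / (n·D) = 46.07 / (98.916667 × 1.966) = 0.236900
regime bands: climb J<0.6633 | cruise [0.6633, 1.3266) | windmill J≥1.3266
J = 0.2369 → climb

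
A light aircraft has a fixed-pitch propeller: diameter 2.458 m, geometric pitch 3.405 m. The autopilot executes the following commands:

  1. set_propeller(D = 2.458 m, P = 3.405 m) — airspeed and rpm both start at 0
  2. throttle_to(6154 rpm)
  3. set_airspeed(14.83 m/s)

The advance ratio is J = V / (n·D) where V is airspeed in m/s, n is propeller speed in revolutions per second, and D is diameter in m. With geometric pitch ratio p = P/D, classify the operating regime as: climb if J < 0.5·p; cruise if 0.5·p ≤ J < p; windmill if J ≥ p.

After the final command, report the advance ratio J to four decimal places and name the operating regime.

set_propeller: D = 2.458 m, P = 3.405 m (p = P/D = 1.385273); state ← (V=0, rpm=0)
throttle_to(6154): rpm ← 6154
set_airspeed(14.83): V ← 14.83 m/s
final state: V = 14.83 m/s, rpm = 6154 → n = rpm/60 = 102.566667 rev/s
J = V / (n·D) = 14.83 / (102.566667 × 2.458) = 0.058824
regime bands: climb J<0.6926 | cruise [0.6926, 1.3853) | windmill J≥1.3853
J = 0.0588 → climb

J = 0.0588, regime = climb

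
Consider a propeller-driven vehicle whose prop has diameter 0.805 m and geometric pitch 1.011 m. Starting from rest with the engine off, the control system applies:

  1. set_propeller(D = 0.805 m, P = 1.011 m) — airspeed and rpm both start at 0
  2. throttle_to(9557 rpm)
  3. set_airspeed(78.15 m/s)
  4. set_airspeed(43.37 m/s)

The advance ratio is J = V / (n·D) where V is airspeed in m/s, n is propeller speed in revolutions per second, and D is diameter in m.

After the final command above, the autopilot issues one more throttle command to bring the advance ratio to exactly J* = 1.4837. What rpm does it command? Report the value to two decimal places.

set_propeller: D = 0.805 m, P = 1.011 m (p = P/D = 1.255901); state ← (V=0, rpm=0)
throttle_to(9557): rpm ← 9557
set_airspeed(78.15): V ← 78.15 m/s
set_airspeed(43.37): V ← 43.37 m/s
final state: V = 43.37 m/s, rpm = 9557 → n = rpm/60 = 159.283333 rev/s
target J* = 1.4837; solve J* = V/(n·D) for n: n = V/(J*·D) = 43.37/(1.4837 × 0.805) = 36.311772 rev/s
rpm = 60·n = 2178.706331

rpm = 2178.71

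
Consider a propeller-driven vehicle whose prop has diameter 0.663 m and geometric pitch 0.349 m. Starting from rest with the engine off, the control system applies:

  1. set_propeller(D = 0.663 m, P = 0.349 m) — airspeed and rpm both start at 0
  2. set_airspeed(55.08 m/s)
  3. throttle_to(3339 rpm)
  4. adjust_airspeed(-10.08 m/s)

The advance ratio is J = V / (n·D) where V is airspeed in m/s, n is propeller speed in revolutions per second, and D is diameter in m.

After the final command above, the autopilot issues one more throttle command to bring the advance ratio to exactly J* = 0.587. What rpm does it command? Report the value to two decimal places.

set_propeller: D = 0.663 m, P = 0.349 m (p = P/D = 0.526395); state ← (V=0, rpm=0)
set_airspeed(55.08): V ← 55.08 m/s
throttle_to(3339): rpm ← 3339
adjust_airspeed(-10.08): V ← 55.08 -10.08 = 45 m/s
final state: V = 45 m/s, rpm = 3339 → n = rpm/60 = 55.650000 rev/s
target J* = 0.587; solve J* = V/(n·D) for n: n = V/(J*·D) = 45/(0.587 × 0.663) = 115.627433 rev/s
rpm = 60·n = 6937.645980

rpm = 6937.65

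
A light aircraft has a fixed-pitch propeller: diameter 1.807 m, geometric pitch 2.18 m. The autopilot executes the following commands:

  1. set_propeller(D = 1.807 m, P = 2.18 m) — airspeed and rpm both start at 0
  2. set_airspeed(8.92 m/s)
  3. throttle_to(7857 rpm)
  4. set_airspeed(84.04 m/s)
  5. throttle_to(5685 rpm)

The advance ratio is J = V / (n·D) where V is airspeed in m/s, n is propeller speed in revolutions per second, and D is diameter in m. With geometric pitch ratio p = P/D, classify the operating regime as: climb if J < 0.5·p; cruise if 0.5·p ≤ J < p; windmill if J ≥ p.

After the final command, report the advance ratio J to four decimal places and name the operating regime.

set_propeller: D = 1.807 m, P = 2.18 m (p = P/D = 1.206419); state ← (V=0, rpm=0)
set_airspeed(8.92): V ← 8.92 m/s
throttle_to(7857): rpm ← 7857
set_airspeed(84.04): V ← 84.04 m/s
throttle_to(5685): rpm ← 5685
final state: V = 84.04 m/s, rpm = 5685 → n = rpm/60 = 94.750000 rev/s
J = V / (n·D) = 84.04 / (94.750000 × 1.807) = 0.490850
regime bands: climb J<0.6032 | cruise [0.6032, 1.2064) | windmill J≥1.2064
J = 0.4908 → climb

J = 0.4908, regime = climb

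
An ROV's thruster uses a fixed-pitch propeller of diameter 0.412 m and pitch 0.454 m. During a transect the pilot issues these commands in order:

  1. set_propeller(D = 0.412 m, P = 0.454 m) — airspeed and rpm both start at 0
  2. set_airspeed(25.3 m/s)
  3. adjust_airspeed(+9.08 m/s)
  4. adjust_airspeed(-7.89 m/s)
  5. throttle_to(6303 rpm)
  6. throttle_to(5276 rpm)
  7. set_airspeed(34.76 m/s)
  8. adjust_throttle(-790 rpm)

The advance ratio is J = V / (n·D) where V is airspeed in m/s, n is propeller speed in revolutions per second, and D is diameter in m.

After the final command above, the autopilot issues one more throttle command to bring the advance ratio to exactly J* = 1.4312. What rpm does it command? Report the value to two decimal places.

set_propeller: D = 0.412 m, P = 0.454 m (p = P/D = 1.101942); state ← (V=0, rpm=0)
set_airspeed(25.3): V ← 25.3 m/s
adjust_airspeed(+9.08): V ← 25.3 +9.08 = 34.38 m/s
adjust_airspeed(-7.89): V ← 34.38 -7.89 = 26.49 m/s
throttle_to(6303): rpm ← 6303
throttle_to(5276): rpm ← 5276
set_airspeed(34.76): V ← 34.76 m/s
adjust_throttle(-790): rpm ← 5276 -790 = 4486
final state: V = 34.76 m/s, rpm = 4486 → n = rpm/60 = 74.766667 rev/s
target J* = 1.4312; solve J* = V/(n·D) for n: n = V/(J*·D) = 34.76/(1.4312 × 0.412) = 58.949785 rev/s
rpm = 60·n = 3536.987089

rpm = 3536.99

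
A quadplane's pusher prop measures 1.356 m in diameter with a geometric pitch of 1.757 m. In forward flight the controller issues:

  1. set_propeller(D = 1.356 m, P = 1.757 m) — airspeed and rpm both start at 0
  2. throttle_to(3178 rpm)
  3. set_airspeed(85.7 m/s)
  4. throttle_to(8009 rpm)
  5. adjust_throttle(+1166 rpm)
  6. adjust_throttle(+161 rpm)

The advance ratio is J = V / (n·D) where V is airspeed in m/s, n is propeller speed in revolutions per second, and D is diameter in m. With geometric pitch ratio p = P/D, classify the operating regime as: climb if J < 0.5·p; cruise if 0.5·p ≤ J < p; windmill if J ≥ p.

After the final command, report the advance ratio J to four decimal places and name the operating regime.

set_propeller: D = 1.356 m, P = 1.757 m (p = P/D = 1.295723); state ← (V=0, rpm=0)
throttle_to(3178): rpm ← 3178
set_airspeed(85.7): V ← 85.7 m/s
throttle_to(8009): rpm ← 8009
adjust_throttle(+1166): rpm ← 8009 +1166 = 9175
adjust_throttle(+161): rpm ← 9175 +161 = 9336
final state: V = 85.7 m/s, rpm = 9336 → n = rpm/60 = 155.600000 rev/s
J = V / (n·D) = 85.7 / (155.600000 × 1.356) = 0.406173
regime bands: climb J<0.6479 | cruise [0.6479, 1.2957) | windmill J≥1.2957
J = 0.4062 → climb

J = 0.4062, regime = climb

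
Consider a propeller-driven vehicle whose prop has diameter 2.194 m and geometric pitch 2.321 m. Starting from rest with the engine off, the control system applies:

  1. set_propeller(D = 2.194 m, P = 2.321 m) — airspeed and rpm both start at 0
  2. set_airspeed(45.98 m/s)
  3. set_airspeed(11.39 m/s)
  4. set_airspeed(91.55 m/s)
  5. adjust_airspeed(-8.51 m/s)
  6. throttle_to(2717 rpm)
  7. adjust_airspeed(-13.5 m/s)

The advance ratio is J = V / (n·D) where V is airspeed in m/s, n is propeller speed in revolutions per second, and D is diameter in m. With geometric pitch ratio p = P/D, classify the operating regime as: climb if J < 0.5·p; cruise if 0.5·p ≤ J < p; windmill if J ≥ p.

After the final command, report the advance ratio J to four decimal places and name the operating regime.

J = 0.6999, regime = cruise

set_propeller: D = 2.194 m, P = 2.321 m (p = P/D = 1.057885); state ← (V=0, rpm=0)
set_airspeed(45.98): V ← 45.98 m/s
set_airspeed(11.39): V ← 11.39 m/s
set_airspeed(91.55): V ← 91.55 m/s
adjust_airspeed(-8.51): V ← 91.55 -8.51 = 83.04 m/s
throttle_to(2717): rpm ← 2717
adjust_airspeed(-13.5): V ← 83.04 -13.5 = 69.54 m/s
final state: V = 69.54 m/s, rpm = 2717 → n = rpm/60 = 45.283333 rev/s
J = V / (n·D) = 69.54 / (45.283333 × 2.194) = 0.699938
regime bands: climb J<0.5289 | cruise [0.5289, 1.0579) | windmill J≥1.0579
J = 0.6999 → cruise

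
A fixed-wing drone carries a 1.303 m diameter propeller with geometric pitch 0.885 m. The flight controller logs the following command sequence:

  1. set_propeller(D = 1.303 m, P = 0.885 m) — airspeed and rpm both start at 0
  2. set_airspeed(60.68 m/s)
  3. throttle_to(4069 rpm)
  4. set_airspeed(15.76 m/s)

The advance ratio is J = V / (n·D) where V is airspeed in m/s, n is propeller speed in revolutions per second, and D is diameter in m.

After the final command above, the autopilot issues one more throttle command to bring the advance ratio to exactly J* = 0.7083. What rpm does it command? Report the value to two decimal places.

set_propeller: D = 1.303 m, P = 0.885 m (p = P/D = 0.679202); state ← (V=0, rpm=0)
set_airspeed(60.68): V ← 60.68 m/s
throttle_to(4069): rpm ← 4069
set_airspeed(15.76): V ← 15.76 m/s
final state: V = 15.76 m/s, rpm = 4069 → n = rpm/60 = 67.816667 rev/s
target J* = 0.7083; solve J* = V/(n·D) for n: n = V/(J*·D) = 15.76/(0.7083 × 1.303) = 17.076331 rev/s
rpm = 60·n = 1024.579839

rpm = 1024.58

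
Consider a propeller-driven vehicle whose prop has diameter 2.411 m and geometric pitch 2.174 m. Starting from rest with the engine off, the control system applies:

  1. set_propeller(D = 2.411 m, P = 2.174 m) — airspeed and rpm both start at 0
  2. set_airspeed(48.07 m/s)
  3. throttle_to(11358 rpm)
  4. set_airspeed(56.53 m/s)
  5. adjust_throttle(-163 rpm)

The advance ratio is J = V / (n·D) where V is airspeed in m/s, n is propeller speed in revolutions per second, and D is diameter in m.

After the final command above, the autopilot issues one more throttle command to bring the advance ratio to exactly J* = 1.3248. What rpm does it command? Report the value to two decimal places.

rpm = 1061.90

set_propeller: D = 2.411 m, P = 2.174 m (p = P/D = 0.901701); state ← (V=0, rpm=0)
set_airspeed(48.07): V ← 48.07 m/s
throttle_to(11358): rpm ← 11358
set_airspeed(56.53): V ← 56.53 m/s
adjust_throttle(-163): rpm ← 11358 -163 = 11195
final state: V = 56.53 m/s, rpm = 11195 → n = rpm/60 = 186.583333 rev/s
target J* = 1.3248; solve J* = V/(n·D) for n: n = V/(J*·D) = 56.53/(1.3248 × 2.411) = 17.698296 rev/s
rpm = 60·n = 1061.897763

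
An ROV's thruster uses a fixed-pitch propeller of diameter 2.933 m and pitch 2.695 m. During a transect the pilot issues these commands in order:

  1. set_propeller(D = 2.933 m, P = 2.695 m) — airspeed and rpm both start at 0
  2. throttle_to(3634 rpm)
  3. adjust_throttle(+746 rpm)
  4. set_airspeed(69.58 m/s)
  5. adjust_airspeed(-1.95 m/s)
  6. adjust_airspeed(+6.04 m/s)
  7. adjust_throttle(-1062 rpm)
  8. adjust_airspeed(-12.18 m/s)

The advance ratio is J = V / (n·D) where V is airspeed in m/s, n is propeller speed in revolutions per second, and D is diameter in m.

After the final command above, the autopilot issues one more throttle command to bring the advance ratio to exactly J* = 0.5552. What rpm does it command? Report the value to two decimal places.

rpm = 2265.66

set_propeller: D = 2.933 m, P = 2.695 m (p = P/D = 0.918854); state ← (V=0, rpm=0)
throttle_to(3634): rpm ← 3634
adjust_throttle(+746): rpm ← 3634 +746 = 4380
set_airspeed(69.58): V ← 69.58 m/s
adjust_airspeed(-1.95): V ← 69.58 -1.95 = 67.63 m/s
adjust_airspeed(+6.04): V ← 67.63 +6.04 = 73.67 m/s
adjust_throttle(-1062): rpm ← 4380 -1062 = 3318
adjust_airspeed(-12.18): V ← 73.67 -12.18 = 61.49 m/s
final state: V = 61.49 m/s, rpm = 3318 → n = rpm/60 = 55.300000 rev/s
target J* = 0.5552; solve J* = V/(n·D) for n: n = V/(J*·D) = 61.49/(0.5552 × 2.933) = 37.760955 rev/s
rpm = 60·n = 2265.657317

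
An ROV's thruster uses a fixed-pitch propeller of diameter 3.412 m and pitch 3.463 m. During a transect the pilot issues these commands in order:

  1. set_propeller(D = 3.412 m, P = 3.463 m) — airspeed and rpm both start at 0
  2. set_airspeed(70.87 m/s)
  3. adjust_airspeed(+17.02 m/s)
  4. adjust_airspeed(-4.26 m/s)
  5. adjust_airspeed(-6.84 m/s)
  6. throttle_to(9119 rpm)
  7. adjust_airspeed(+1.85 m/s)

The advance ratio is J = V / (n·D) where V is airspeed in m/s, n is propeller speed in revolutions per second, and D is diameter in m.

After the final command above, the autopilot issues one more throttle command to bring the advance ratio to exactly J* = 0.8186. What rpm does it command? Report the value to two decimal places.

rpm = 1689.33

set_propeller: D = 3.412 m, P = 3.463 m (p = P/D = 1.014947); state ← (V=0, rpm=0)
set_airspeed(70.87): V ← 70.87 m/s
adjust_airspeed(+17.02): V ← 70.87 +17.02 = 87.89 m/s
adjust_airspeed(-4.26): V ← 87.89 -4.26 = 83.63 m/s
adjust_airspeed(-6.84): V ← 83.63 -6.84 = 76.79 m/s
throttle_to(9119): rpm ← 9119
adjust_airspeed(+1.85): V ← 76.79 +1.85 = 78.64 m/s
final state: V = 78.64 m/s, rpm = 9119 → n = rpm/60 = 151.983333 rev/s
target J* = 0.8186; solve J* = V/(n·D) for n: n = V/(J*·D) = 78.64/(0.8186 × 3.412) = 28.155467 rev/s
rpm = 60·n = 1689.328047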